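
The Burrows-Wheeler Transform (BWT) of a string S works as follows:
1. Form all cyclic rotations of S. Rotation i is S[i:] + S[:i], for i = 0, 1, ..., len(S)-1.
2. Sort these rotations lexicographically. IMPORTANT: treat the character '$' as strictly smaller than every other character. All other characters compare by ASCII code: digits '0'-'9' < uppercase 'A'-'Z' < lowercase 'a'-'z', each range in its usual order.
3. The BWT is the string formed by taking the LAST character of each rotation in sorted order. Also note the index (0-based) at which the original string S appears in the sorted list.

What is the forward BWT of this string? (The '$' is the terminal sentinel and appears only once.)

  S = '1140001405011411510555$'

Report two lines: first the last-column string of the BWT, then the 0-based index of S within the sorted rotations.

All 23 rotations (rotation i = S[i:]+S[:i]):
  rot[0] = 1140001405011411510555$
  rot[1] = 140001405011411510555$1
  rot[2] = 40001405011411510555$11
  rot[3] = 0001405011411510555$114
  rot[4] = 001405011411510555$1140
  rot[5] = 01405011411510555$11400
  rot[6] = 1405011411510555$114000
  rot[7] = 405011411510555$1140001
  rot[8] = 05011411510555$11400014
  rot[9] = 5011411510555$114000140
  rot[10] = 011411510555$1140001405
  rot[11] = 11411510555$11400014050
  rot[12] = 1411510555$114000140501
  rot[13] = 411510555$1140001405011
  rot[14] = 11510555$11400014050114
  rot[15] = 1510555$114000140501141
  rot[16] = 510555$1140001405011411
  rot[17] = 10555$11400014050114115
  rot[18] = 0555$114000140501141151
  rot[19] = 555$1140001405011411510
  rot[20] = 55$11400014050114115105
  rot[21] = 5$114000140501141151055
  rot[22] = $1140001405011411510555
Sorted (with $ < everything):
  sorted[0] = $1140001405011411510555  (last char: '5')
  sorted[1] = 0001405011411510555$114  (last char: '4')
  sorted[2] = 001405011411510555$1140  (last char: '0')
  sorted[3] = 011411510555$1140001405  (last char: '5')
  sorted[4] = 01405011411510555$11400  (last char: '0')
  sorted[5] = 05011411510555$11400014  (last char: '4')
  sorted[6] = 0555$114000140501141151  (last char: '1')
  sorted[7] = 10555$11400014050114115  (last char: '5')
  sorted[8] = 1140001405011411510555$  (last char: '$')
  sorted[9] = 11411510555$11400014050  (last char: '0')
  sorted[10] = 11510555$11400014050114  (last char: '4')
  sorted[11] = 140001405011411510555$1  (last char: '1')
  sorted[12] = 1405011411510555$114000  (last char: '0')
  sorted[13] = 1411510555$114000140501  (last char: '1')
  sorted[14] = 1510555$114000140501141  (last char: '1')
  sorted[15] = 40001405011411510555$11  (last char: '1')
  sorted[16] = 405011411510555$1140001  (last char: '1')
  sorted[17] = 411510555$1140001405011  (last char: '1')
  sorted[18] = 5$114000140501141151055  (last char: '5')
  sorted[19] = 5011411510555$114000140  (last char: '0')
  sorted[20] = 510555$1140001405011411  (last char: '1')
  sorted[21] = 55$11400014050114115105  (last char: '5')
  sorted[22] = 555$1140001405011411510  (last char: '0')
Last column: 54050415$04101111150150
Original string S is at sorted index 8

Answer: 54050415$04101111150150
8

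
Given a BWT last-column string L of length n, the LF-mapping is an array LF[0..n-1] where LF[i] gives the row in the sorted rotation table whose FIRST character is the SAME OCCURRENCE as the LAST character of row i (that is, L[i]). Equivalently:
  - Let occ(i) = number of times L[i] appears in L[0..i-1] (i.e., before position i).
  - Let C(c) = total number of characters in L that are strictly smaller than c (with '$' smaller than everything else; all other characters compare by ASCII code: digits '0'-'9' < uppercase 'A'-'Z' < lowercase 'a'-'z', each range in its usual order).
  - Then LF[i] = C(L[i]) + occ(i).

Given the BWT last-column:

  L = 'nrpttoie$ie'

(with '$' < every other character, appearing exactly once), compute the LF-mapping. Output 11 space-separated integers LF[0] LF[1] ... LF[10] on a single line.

Char counts: '$':1, 'e':2, 'i':2, 'n':1, 'o':1, 'p':1, 'r':1, 't':2
C (first-col start): C('$')=0, C('e')=1, C('i')=3, C('n')=5, C('o')=6, C('p')=7, C('r')=8, C('t')=9
L[0]='n': occ=0, LF[0]=C('n')+0=5+0=5
L[1]='r': occ=0, LF[1]=C('r')+0=8+0=8
L[2]='p': occ=0, LF[2]=C('p')+0=7+0=7
L[3]='t': occ=0, LF[3]=C('t')+0=9+0=9
L[4]='t': occ=1, LF[4]=C('t')+1=9+1=10
L[5]='o': occ=0, LF[5]=C('o')+0=6+0=6
L[6]='i': occ=0, LF[6]=C('i')+0=3+0=3
L[7]='e': occ=0, LF[7]=C('e')+0=1+0=1
L[8]='$': occ=0, LF[8]=C('$')+0=0+0=0
L[9]='i': occ=1, LF[9]=C('i')+1=3+1=4
L[10]='e': occ=1, LF[10]=C('e')+1=1+1=2

Answer: 5 8 7 9 10 6 3 1 0 4 2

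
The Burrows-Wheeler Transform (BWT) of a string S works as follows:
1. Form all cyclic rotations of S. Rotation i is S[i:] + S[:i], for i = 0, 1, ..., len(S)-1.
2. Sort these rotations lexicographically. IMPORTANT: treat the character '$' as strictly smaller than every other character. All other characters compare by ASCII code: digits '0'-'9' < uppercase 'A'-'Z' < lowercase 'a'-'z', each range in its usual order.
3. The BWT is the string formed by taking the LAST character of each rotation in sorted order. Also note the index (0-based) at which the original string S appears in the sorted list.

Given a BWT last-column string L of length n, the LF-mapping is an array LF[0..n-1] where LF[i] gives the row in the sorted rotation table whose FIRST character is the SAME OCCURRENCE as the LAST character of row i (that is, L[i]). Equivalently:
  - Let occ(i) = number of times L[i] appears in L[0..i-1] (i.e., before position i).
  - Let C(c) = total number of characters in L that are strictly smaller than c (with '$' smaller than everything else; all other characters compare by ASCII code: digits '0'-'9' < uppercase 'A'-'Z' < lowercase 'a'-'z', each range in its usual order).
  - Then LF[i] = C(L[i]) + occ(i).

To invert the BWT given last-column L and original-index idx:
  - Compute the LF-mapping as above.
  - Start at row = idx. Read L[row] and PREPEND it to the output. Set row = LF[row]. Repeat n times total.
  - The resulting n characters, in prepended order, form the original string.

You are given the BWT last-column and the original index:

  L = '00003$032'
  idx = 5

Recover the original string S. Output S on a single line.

Answer: 02330000$

Derivation:
LF mapping: 1 2 3 4 7 0 5 8 6
Walk LF starting at row 5, prepending L[row]:
  step 1: row=5, L[5]='$', prepend. Next row=LF[5]=0
  step 2: row=0, L[0]='0', prepend. Next row=LF[0]=1
  step 3: row=1, L[1]='0', prepend. Next row=LF[1]=2
  step 4: row=2, L[2]='0', prepend. Next row=LF[2]=3
  step 5: row=3, L[3]='0', prepend. Next row=LF[3]=4
  step 6: row=4, L[4]='3', prepend. Next row=LF[4]=7
  step 7: row=7, L[7]='3', prepend. Next row=LF[7]=8
  step 8: row=8, L[8]='2', prepend. Next row=LF[8]=6
  step 9: row=6, L[6]='0', prepend. Next row=LF[6]=5
Reversed output: 02330000$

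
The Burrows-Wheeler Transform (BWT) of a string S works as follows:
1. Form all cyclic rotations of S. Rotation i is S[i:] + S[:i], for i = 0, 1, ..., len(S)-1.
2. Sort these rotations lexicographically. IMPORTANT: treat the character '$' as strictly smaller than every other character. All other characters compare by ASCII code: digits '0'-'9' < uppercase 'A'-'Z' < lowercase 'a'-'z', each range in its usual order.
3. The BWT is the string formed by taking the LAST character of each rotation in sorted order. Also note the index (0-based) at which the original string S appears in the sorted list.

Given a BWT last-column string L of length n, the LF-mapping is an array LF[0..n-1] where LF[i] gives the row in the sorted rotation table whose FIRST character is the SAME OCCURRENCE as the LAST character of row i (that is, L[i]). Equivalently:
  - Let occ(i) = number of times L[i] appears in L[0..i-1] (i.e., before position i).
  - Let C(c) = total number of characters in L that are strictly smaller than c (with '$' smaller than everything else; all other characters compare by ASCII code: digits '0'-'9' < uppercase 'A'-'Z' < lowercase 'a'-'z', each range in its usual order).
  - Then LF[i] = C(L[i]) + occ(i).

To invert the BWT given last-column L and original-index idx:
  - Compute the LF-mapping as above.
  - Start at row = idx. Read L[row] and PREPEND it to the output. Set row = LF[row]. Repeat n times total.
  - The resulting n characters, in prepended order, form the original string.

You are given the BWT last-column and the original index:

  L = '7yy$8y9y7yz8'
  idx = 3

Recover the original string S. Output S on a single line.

LF mapping: 1 6 7 0 3 8 5 9 2 10 11 4
Walk LF starting at row 3, prepending L[row]:
  step 1: row=3, L[3]='$', prepend. Next row=LF[3]=0
  step 2: row=0, L[0]='7', prepend. Next row=LF[0]=1
  step 3: row=1, L[1]='y', prepend. Next row=LF[1]=6
  step 4: row=6, L[6]='9', prepend. Next row=LF[6]=5
  step 5: row=5, L[5]='y', prepend. Next row=LF[5]=8
  step 6: row=8, L[8]='7', prepend. Next row=LF[8]=2
  step 7: row=2, L[2]='y', prepend. Next row=LF[2]=7
  step 8: row=7, L[7]='y', prepend. Next row=LF[7]=9
  step 9: row=9, L[9]='y', prepend. Next row=LF[9]=10
  step 10: row=10, L[10]='z', prepend. Next row=LF[10]=11
  step 11: row=11, L[11]='8', prepend. Next row=LF[11]=4
  step 12: row=4, L[4]='8', prepend. Next row=LF[4]=3
Reversed output: 88zyyy7y9y7$

Answer: 88zyyy7y9y7$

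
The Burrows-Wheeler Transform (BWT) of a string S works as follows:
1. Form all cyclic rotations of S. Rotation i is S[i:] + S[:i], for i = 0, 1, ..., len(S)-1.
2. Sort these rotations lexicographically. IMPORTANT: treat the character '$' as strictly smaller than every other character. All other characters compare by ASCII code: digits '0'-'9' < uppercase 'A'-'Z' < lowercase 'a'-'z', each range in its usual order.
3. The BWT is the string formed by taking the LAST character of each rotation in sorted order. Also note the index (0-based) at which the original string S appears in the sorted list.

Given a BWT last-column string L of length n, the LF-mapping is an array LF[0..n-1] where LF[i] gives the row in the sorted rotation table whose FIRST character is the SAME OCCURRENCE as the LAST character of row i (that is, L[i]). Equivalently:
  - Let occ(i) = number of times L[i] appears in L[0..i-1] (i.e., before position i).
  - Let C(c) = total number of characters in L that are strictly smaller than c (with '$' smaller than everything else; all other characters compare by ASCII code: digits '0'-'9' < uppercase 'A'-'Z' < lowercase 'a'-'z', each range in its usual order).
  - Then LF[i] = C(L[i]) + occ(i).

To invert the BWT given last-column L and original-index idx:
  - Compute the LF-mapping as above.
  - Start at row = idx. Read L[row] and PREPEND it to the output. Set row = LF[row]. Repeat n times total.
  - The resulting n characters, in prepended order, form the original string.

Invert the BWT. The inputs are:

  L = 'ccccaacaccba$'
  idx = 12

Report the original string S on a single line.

LF mapping: 6 7 8 9 1 2 10 3 11 12 5 4 0
Walk LF starting at row 12, prepending L[row]:
  step 1: row=12, L[12]='$', prepend. Next row=LF[12]=0
  step 2: row=0, L[0]='c', prepend. Next row=LF[0]=6
  step 3: row=6, L[6]='c', prepend. Next row=LF[6]=10
  step 4: row=10, L[10]='b', prepend. Next row=LF[10]=5
  step 5: row=5, L[5]='a', prepend. Next row=LF[5]=2
  step 6: row=2, L[2]='c', prepend. Next row=LF[2]=8
  step 7: row=8, L[8]='c', prepend. Next row=LF[8]=11
  step 8: row=11, L[11]='a', prepend. Next row=LF[11]=4
  step 9: row=4, L[4]='a', prepend. Next row=LF[4]=1
  step 10: row=1, L[1]='c', prepend. Next row=LF[1]=7
  step 11: row=7, L[7]='a', prepend. Next row=LF[7]=3
  step 12: row=3, L[3]='c', prepend. Next row=LF[3]=9
  step 13: row=9, L[9]='c', prepend. Next row=LF[9]=12
Reversed output: ccacaaccabcc$

Answer: ccacaaccabcc$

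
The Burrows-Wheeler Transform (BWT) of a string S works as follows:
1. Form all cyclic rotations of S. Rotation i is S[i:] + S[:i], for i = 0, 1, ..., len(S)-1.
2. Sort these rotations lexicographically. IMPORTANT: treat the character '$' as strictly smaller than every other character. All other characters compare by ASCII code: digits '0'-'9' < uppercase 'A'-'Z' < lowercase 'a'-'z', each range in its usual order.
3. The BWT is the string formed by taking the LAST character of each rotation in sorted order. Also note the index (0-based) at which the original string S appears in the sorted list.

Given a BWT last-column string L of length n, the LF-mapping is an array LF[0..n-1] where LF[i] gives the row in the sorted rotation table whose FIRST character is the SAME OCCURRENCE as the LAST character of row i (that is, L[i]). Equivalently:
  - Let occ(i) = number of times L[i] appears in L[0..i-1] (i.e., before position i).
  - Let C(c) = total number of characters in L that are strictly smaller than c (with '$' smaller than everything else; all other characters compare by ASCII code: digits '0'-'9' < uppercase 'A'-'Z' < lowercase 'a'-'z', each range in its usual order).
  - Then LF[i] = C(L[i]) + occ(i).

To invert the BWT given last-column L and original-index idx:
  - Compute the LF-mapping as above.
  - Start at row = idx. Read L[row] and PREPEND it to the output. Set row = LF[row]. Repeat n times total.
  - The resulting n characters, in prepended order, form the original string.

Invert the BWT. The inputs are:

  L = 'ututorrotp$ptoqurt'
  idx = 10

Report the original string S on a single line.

Answer: topruorptottrqtuu$

Derivation:
LF mapping: 15 10 16 11 1 7 8 2 12 4 0 5 13 3 6 17 9 14
Walk LF starting at row 10, prepending L[row]:
  step 1: row=10, L[10]='$', prepend. Next row=LF[10]=0
  step 2: row=0, L[0]='u', prepend. Next row=LF[0]=15
  step 3: row=15, L[15]='u', prepend. Next row=LF[15]=17
  step 4: row=17, L[17]='t', prepend. Next row=LF[17]=14
  step 5: row=14, L[14]='q', prepend. Next row=LF[14]=6
  step 6: row=6, L[6]='r', prepend. Next row=LF[6]=8
  step 7: row=8, L[8]='t', prepend. Next row=LF[8]=12
  step 8: row=12, L[12]='t', prepend. Next row=LF[12]=13
  step 9: row=13, L[13]='o', prepend. Next row=LF[13]=3
  step 10: row=3, L[3]='t', prepend. Next row=LF[3]=11
  step 11: row=11, L[11]='p', prepend. Next row=LF[11]=5
  step 12: row=5, L[5]='r', prepend. Next row=LF[5]=7
  step 13: row=7, L[7]='o', prepend. Next row=LF[7]=2
  step 14: row=2, L[2]='u', prepend. Next row=LF[2]=16
  step 15: row=16, L[16]='r', prepend. Next row=LF[16]=9
  step 16: row=9, L[9]='p', prepend. Next row=LF[9]=4
  step 17: row=4, L[4]='o', prepend. Next row=LF[4]=1
  step 18: row=1, L[1]='t', prepend. Next row=LF[1]=10
Reversed output: topruorptottrqtuu$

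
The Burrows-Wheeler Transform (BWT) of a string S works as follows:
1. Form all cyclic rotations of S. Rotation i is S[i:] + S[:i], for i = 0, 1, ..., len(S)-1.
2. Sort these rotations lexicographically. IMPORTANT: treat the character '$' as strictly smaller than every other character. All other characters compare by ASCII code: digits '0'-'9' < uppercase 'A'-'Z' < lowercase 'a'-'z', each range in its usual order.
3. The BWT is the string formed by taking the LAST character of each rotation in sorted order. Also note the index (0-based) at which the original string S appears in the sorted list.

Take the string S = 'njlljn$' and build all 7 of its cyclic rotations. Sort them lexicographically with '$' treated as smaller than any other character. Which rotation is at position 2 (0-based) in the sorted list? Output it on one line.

All 7 rotations (rotation i = S[i:]+S[:i]):
  rot[0] = njlljn$
  rot[1] = jlljn$n
  rot[2] = lljn$nj
  rot[3] = ljn$njl
  rot[4] = jn$njll
  rot[5] = n$njllj
  rot[6] = $njlljn
Sorted (with $ < everything):
  sorted[0] = $njlljn
  sorted[1] = jlljn$n
  sorted[2] = jn$njll
  sorted[3] = ljn$njl
  sorted[4] = lljn$nj
  sorted[5] = n$njllj
  sorted[6] = njlljn$
sorted[2] = jn$njll

Answer: jn$njll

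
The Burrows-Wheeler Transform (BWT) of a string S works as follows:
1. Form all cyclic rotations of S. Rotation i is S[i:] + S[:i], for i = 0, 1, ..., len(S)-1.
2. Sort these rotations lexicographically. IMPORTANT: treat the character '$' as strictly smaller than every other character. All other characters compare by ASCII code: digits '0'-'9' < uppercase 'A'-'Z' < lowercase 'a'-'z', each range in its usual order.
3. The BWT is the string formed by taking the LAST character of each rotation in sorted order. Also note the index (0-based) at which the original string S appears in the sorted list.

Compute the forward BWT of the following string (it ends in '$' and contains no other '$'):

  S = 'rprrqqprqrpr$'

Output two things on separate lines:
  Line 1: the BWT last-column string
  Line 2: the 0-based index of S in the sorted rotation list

Answer: rrqrqrrpq$rpp
9

Derivation:
All 13 rotations (rotation i = S[i:]+S[:i]):
  rot[0] = rprrqqprqrpr$
  rot[1] = prrqqprqrpr$r
  rot[2] = rrqqprqrpr$rp
  rot[3] = rqqprqrpr$rpr
  rot[4] = qqprqrpr$rprr
  rot[5] = qprqrpr$rprrq
  rot[6] = prqrpr$rprrqq
  rot[7] = rqrpr$rprrqqp
  rot[8] = qrpr$rprrqqpr
  rot[9] = rpr$rprrqqprq
  rot[10] = pr$rprrqqprqr
  rot[11] = r$rprrqqprqrp
  rot[12] = $rprrqqprqrpr
Sorted (with $ < everything):
  sorted[0] = $rprrqqprqrpr  (last char: 'r')
  sorted[1] = pr$rprrqqprqr  (last char: 'r')
  sorted[2] = prqrpr$rprrqq  (last char: 'q')
  sorted[3] = prrqqprqrpr$r  (last char: 'r')
  sorted[4] = qprqrpr$rprrq  (last char: 'q')
  sorted[5] = qqprqrpr$rprr  (last char: 'r')
  sorted[6] = qrpr$rprrqqpr  (last char: 'r')
  sorted[7] = r$rprrqqprqrp  (last char: 'p')
  sorted[8] = rpr$rprrqqprq  (last char: 'q')
  sorted[9] = rprrqqprqrpr$  (last char: '$')
  sorted[10] = rqqprqrpr$rpr  (last char: 'r')
  sorted[11] = rqrpr$rprrqqp  (last char: 'p')
  sorted[12] = rrqqprqrpr$rp  (last char: 'p')
Last column: rrqrqrrpq$rpp
Original string S is at sorted index 9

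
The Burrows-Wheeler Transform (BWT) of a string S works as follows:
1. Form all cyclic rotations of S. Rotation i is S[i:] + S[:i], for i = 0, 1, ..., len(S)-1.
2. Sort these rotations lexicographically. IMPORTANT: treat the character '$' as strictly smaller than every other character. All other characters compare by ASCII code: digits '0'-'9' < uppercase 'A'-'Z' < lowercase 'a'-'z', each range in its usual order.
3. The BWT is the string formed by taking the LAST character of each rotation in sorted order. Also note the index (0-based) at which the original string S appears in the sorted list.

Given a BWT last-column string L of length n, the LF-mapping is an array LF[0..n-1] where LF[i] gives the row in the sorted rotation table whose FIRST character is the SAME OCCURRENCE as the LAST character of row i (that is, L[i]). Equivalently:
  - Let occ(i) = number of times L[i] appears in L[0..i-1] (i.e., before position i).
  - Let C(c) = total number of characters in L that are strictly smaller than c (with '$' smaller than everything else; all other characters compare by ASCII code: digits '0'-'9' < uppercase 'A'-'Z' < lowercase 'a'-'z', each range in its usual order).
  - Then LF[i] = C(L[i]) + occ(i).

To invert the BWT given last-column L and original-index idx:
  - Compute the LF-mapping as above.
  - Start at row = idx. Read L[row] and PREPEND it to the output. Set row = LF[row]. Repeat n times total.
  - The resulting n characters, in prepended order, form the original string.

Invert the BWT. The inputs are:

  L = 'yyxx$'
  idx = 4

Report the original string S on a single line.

LF mapping: 3 4 1 2 0
Walk LF starting at row 4, prepending L[row]:
  step 1: row=4, L[4]='$', prepend. Next row=LF[4]=0
  step 2: row=0, L[0]='y', prepend. Next row=LF[0]=3
  step 3: row=3, L[3]='x', prepend. Next row=LF[3]=2
  step 4: row=2, L[2]='x', prepend. Next row=LF[2]=1
  step 5: row=1, L[1]='y', prepend. Next row=LF[1]=4
Reversed output: yxxy$

Answer: yxxy$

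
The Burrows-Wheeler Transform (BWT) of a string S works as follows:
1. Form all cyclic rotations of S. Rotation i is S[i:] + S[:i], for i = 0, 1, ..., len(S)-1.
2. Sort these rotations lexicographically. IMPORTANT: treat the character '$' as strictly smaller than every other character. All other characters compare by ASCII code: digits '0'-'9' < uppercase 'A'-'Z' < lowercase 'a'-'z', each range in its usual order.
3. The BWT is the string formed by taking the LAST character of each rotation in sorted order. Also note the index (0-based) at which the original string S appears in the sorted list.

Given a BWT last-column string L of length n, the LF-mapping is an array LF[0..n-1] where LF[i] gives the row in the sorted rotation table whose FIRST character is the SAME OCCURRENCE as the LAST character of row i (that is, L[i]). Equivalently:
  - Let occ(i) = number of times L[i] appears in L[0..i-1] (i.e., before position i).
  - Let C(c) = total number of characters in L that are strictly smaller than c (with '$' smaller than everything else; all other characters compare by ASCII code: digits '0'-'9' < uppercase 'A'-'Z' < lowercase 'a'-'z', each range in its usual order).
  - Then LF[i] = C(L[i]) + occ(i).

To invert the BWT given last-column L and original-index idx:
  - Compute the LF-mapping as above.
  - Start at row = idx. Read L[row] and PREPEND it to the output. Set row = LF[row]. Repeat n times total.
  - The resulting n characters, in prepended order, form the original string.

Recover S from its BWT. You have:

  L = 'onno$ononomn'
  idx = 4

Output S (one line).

Answer: nnoononnmoo$

Derivation:
LF mapping: 7 2 3 8 0 9 4 10 5 11 1 6
Walk LF starting at row 4, prepending L[row]:
  step 1: row=4, L[4]='$', prepend. Next row=LF[4]=0
  step 2: row=0, L[0]='o', prepend. Next row=LF[0]=7
  step 3: row=7, L[7]='o', prepend. Next row=LF[7]=10
  step 4: row=10, L[10]='m', prepend. Next row=LF[10]=1
  step 5: row=1, L[1]='n', prepend. Next row=LF[1]=2
  step 6: row=2, L[2]='n', prepend. Next row=LF[2]=3
  step 7: row=3, L[3]='o', prepend. Next row=LF[3]=8
  step 8: row=8, L[8]='n', prepend. Next row=LF[8]=5
  step 9: row=5, L[5]='o', prepend. Next row=LF[5]=9
  step 10: row=9, L[9]='o', prepend. Next row=LF[9]=11
  step 11: row=11, L[11]='n', prepend. Next row=LF[11]=6
  step 12: row=6, L[6]='n', prepend. Next row=LF[6]=4
Reversed output: nnoononnmoo$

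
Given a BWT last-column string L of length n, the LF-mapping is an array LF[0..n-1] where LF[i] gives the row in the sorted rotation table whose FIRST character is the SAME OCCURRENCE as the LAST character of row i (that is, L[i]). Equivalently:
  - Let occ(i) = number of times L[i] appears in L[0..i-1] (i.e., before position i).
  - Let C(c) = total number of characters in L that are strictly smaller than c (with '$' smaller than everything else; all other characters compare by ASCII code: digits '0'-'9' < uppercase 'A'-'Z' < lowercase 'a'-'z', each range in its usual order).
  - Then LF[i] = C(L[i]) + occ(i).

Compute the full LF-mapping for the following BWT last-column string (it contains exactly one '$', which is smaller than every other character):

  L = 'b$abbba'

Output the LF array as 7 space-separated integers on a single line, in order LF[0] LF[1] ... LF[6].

Answer: 3 0 1 4 5 6 2

Derivation:
Char counts: '$':1, 'a':2, 'b':4
C (first-col start): C('$')=0, C('a')=1, C('b')=3
L[0]='b': occ=0, LF[0]=C('b')+0=3+0=3
L[1]='$': occ=0, LF[1]=C('$')+0=0+0=0
L[2]='a': occ=0, LF[2]=C('a')+0=1+0=1
L[3]='b': occ=1, LF[3]=C('b')+1=3+1=4
L[4]='b': occ=2, LF[4]=C('b')+2=3+2=5
L[5]='b': occ=3, LF[5]=C('b')+3=3+3=6
L[6]='a': occ=1, LF[6]=C('a')+1=1+1=2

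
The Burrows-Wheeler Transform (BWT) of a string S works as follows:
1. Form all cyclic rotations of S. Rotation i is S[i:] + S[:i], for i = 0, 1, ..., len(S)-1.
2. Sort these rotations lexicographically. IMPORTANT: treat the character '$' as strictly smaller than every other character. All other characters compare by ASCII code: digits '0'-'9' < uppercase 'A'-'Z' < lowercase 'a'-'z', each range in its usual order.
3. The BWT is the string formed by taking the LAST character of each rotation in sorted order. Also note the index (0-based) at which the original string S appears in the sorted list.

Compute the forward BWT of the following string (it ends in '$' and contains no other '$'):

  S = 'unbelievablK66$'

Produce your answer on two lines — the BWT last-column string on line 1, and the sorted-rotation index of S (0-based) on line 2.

All 15 rotations (rotation i = S[i:]+S[:i]):
  rot[0] = unbelievablK66$
  rot[1] = nbelievablK66$u
  rot[2] = believablK66$un
  rot[3] = elievablK66$unb
  rot[4] = lievablK66$unbe
  rot[5] = ievablK66$unbel
  rot[6] = evablK66$unbeli
  rot[7] = vablK66$unbelie
  rot[8] = ablK66$unbeliev
  rot[9] = blK66$unbelieva
  rot[10] = lK66$unbelievab
  rot[11] = K66$unbelievabl
  rot[12] = 66$unbelievablK
  rot[13] = 6$unbelievablK6
  rot[14] = $unbelievablK66
Sorted (with $ < everything):
  sorted[0] = $unbelievablK66  (last char: '6')
  sorted[1] = 6$unbelievablK6  (last char: '6')
  sorted[2] = 66$unbelievablK  (last char: 'K')
  sorted[3] = K66$unbelievabl  (last char: 'l')
  sorted[4] = ablK66$unbeliev  (last char: 'v')
  sorted[5] = believablK66$un  (last char: 'n')
  sorted[6] = blK66$unbelieva  (last char: 'a')
  sorted[7] = elievablK66$unb  (last char: 'b')
  sorted[8] = evablK66$unbeli  (last char: 'i')
  sorted[9] = ievablK66$unbel  (last char: 'l')
  sorted[10] = lK66$unbelievab  (last char: 'b')
  sorted[11] = lievablK66$unbe  (last char: 'e')
  sorted[12] = nbelievablK66$u  (last char: 'u')
  sorted[13] = unbelievablK66$  (last char: '$')
  sorted[14] = vablK66$unbelie  (last char: 'e')
Last column: 66Klvnabilbeu$e
Original string S is at sorted index 13

Answer: 66Klvnabilbeu$e
13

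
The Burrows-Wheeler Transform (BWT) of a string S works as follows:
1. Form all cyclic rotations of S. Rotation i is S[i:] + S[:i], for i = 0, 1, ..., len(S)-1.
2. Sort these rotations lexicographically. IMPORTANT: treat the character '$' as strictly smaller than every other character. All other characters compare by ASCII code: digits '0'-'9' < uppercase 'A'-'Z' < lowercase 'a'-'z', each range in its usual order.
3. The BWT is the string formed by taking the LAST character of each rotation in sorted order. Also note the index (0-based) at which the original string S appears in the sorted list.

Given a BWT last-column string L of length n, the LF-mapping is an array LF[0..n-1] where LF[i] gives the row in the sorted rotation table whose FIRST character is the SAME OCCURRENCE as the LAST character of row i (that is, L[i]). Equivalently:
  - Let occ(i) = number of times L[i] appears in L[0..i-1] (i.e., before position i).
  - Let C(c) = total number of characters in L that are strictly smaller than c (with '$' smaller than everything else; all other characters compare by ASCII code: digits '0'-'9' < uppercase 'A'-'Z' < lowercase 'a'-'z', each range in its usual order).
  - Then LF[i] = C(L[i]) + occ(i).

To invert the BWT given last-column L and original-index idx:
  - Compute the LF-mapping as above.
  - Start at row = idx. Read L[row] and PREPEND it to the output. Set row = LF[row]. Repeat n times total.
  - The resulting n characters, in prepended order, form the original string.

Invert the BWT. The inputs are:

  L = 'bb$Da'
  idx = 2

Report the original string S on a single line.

Answer: abDb$

Derivation:
LF mapping: 3 4 0 1 2
Walk LF starting at row 2, prepending L[row]:
  step 1: row=2, L[2]='$', prepend. Next row=LF[2]=0
  step 2: row=0, L[0]='b', prepend. Next row=LF[0]=3
  step 3: row=3, L[3]='D', prepend. Next row=LF[3]=1
  step 4: row=1, L[1]='b', prepend. Next row=LF[1]=4
  step 5: row=4, L[4]='a', prepend. Next row=LF[4]=2
Reversed output: abDb$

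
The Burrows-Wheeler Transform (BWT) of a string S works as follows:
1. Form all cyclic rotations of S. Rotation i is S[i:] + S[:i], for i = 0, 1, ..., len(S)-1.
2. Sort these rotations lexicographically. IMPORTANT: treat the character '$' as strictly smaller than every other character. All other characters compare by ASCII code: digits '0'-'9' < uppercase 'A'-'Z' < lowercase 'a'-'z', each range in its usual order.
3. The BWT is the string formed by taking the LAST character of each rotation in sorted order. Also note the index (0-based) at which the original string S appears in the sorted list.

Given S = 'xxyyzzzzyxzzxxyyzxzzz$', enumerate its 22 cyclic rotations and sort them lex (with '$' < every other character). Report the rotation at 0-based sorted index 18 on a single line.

Answer: zzyxzzxxyyzxzzz$xxyyzz

Derivation:
All 22 rotations (rotation i = S[i:]+S[:i]):
  rot[0] = xxyyzzzzyxzzxxyyzxzzz$
  rot[1] = xyyzzzzyxzzxxyyzxzzz$x
  rot[2] = yyzzzzyxzzxxyyzxzzz$xx
  rot[3] = yzzzzyxzzxxyyzxzzz$xxy
  rot[4] = zzzzyxzzxxyyzxzzz$xxyy
  rot[5] = zzzyxzzxxyyzxzzz$xxyyz
  rot[6] = zzyxzzxxyyzxzzz$xxyyzz
  rot[7] = zyxzzxxyyzxzzz$xxyyzzz
  rot[8] = yxzzxxyyzxzzz$xxyyzzzz
  rot[9] = xzzxxyyzxzzz$xxyyzzzzy
  rot[10] = zzxxyyzxzzz$xxyyzzzzyx
  rot[11] = zxxyyzxzzz$xxyyzzzzyxz
  rot[12] = xxyyzxzzz$xxyyzzzzyxzz
  rot[13] = xyyzxzzz$xxyyzzzzyxzzx
  rot[14] = yyzxzzz$xxyyzzzzyxzzxx
  rot[15] = yzxzzz$xxyyzzzzyxzzxxy
  rot[16] = zxzzz$xxyyzzzzyxzzxxyy
  rot[17] = xzzz$xxyyzzzzyxzzxxyyz
  rot[18] = zzz$xxyyzzzzyxzzxxyyzx
  rot[19] = zz$xxyyzzzzyxzzxxyyzxz
  rot[20] = z$xxyyzzzzyxzzxxyyzxzz
  rot[21] = $xxyyzzzzyxzzxxyyzxzzz
Sorted (with $ < everything):
  sorted[0] = $xxyyzzzzyxzzxxyyzxzzz
  sorted[1] = xxyyzxzzz$xxyyzzzzyxzz
  sorted[2] = xxyyzzzzyxzzxxyyzxzzz$
  sorted[3] = xyyzxzzz$xxyyzzzzyxzzx
  sorted[4] = xyyzzzzyxzzxxyyzxzzz$x
  sorted[5] = xzzxxyyzxzzz$xxyyzzzzy
  sorted[6] = xzzz$xxyyzzzzyxzzxxyyz
  sorted[7] = yxzzxxyyzxzzz$xxyyzzzz
  sorted[8] = yyzxzzz$xxyyzzzzyxzzxx
  sorted[9] = yyzzzzyxzzxxyyzxzzz$xx
  sorted[10] = yzxzzz$xxyyzzzzyxzzxxy
  sorted[11] = yzzzzyxzzxxyyzxzzz$xxy
  sorted[12] = z$xxyyzzzzyxzzxxyyzxzz
  sorted[13] = zxxyyzxzzz$xxyyzzzzyxz
  sorted[14] = zxzzz$xxyyzzzzyxzzxxyy
  sorted[15] = zyxzzxxyyzxzzz$xxyyzzz
  sorted[16] = zz$xxyyzzzzyxzzxxyyzxz
  sorted[17] = zzxxyyzxzzz$xxyyzzzzyx
  sorted[18] = zzyxzzxxyyzxzzz$xxyyzz
  sorted[19] = zzz$xxyyzzzzyxzzxxyyzx
  sorted[20] = zzzyxzzxxyyzxzzz$xxyyz
  sorted[21] = zzzzyxzzxxyyzxzzz$xxyy
sorted[18] = zzyxzzxxyyzxzzz$xxyyzz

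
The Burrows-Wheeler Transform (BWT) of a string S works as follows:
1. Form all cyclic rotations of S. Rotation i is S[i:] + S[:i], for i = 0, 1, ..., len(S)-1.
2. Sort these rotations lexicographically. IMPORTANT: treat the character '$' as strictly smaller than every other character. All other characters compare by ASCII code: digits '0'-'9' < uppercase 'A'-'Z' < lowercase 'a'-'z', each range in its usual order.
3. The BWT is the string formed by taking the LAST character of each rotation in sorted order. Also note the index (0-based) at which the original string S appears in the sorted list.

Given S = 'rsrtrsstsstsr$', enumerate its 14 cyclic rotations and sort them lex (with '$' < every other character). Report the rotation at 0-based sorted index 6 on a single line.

Answer: srtrsstsstsr$r

Derivation:
All 14 rotations (rotation i = S[i:]+S[:i]):
  rot[0] = rsrtrsstsstsr$
  rot[1] = srtrsstsstsr$r
  rot[2] = rtrsstsstsr$rs
  rot[3] = trsstsstsr$rsr
  rot[4] = rsstsstsr$rsrt
  rot[5] = sstsstsr$rsrtr
  rot[6] = stsstsr$rsrtrs
  rot[7] = tsstsr$rsrtrss
  rot[8] = sstsr$rsrtrsst
  rot[9] = stsr$rsrtrssts
  rot[10] = tsr$rsrtrsstss
  rot[11] = sr$rsrtrsstsst
  rot[12] = r$rsrtrsstssts
  rot[13] = $rsrtrsstsstsr
Sorted (with $ < everything):
  sorted[0] = $rsrtrsstsstsr
  sorted[1] = r$rsrtrsstssts
  sorted[2] = rsrtrsstsstsr$
  sorted[3] = rsstsstsr$rsrt
  sorted[4] = rtrsstsstsr$rs
  sorted[5] = sr$rsrtrsstsst
  sorted[6] = srtrsstsstsr$r
  sorted[7] = sstsr$rsrtrsst
  sorted[8] = sstsstsr$rsrtr
  sorted[9] = stsr$rsrtrssts
  sorted[10] = stsstsr$rsrtrs
  sorted[11] = trsstsstsr$rsr
  sorted[12] = tsr$rsrtrsstss
  sorted[13] = tsstsr$rsrtrss
sorted[6] = srtrsstsstsr$r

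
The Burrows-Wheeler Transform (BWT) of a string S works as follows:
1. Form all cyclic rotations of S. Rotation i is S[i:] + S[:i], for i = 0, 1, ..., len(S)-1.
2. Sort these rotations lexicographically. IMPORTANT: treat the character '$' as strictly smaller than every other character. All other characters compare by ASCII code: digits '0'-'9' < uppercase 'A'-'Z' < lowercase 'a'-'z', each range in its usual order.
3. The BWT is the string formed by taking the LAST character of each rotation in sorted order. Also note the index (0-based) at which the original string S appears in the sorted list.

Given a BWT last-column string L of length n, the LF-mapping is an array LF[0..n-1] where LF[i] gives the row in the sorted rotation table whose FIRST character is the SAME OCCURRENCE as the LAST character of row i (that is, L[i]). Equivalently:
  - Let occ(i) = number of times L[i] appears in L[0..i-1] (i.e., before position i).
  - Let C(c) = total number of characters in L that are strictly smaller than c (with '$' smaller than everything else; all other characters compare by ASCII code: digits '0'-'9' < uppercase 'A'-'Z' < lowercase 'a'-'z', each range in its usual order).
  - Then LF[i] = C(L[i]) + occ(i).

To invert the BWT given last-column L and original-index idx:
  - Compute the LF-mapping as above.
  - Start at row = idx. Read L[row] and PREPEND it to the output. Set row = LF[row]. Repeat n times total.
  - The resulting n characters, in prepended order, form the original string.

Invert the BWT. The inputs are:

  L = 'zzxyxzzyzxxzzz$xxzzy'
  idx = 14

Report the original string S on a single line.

Answer: zyyxyzzzzxzzxzzxxxz$

Derivation:
LF mapping: 10 11 1 7 2 12 13 8 14 3 4 15 16 17 0 5 6 18 19 9
Walk LF starting at row 14, prepending L[row]:
  step 1: row=14, L[14]='$', prepend. Next row=LF[14]=0
  step 2: row=0, L[0]='z', prepend. Next row=LF[0]=10
  step 3: row=10, L[10]='x', prepend. Next row=LF[10]=4
  step 4: row=4, L[4]='x', prepend. Next row=LF[4]=2
  step 5: row=2, L[2]='x', prepend. Next row=LF[2]=1
  step 6: row=1, L[1]='z', prepend. Next row=LF[1]=11
  step 7: row=11, L[11]='z', prepend. Next row=LF[11]=15
  step 8: row=15, L[15]='x', prepend. Next row=LF[15]=5
  step 9: row=5, L[5]='z', prepend. Next row=LF[5]=12
  step 10: row=12, L[12]='z', prepend. Next row=LF[12]=16
  step 11: row=16, L[16]='x', prepend. Next row=LF[16]=6
  step 12: row=6, L[6]='z', prepend. Next row=LF[6]=13
  step 13: row=13, L[13]='z', prepend. Next row=LF[13]=17
  step 14: row=17, L[17]='z', prepend. Next row=LF[17]=18
  step 15: row=18, L[18]='z', prepend. Next row=LF[18]=19
  step 16: row=19, L[19]='y', prepend. Next row=LF[19]=9
  step 17: row=9, L[9]='x', prepend. Next row=LF[9]=3
  step 18: row=3, L[3]='y', prepend. Next row=LF[3]=7
  step 19: row=7, L[7]='y', prepend. Next row=LF[7]=8
  step 20: row=8, L[8]='z', prepend. Next row=LF[8]=14
Reversed output: zyyxyzzzzxzzxzzxxxz$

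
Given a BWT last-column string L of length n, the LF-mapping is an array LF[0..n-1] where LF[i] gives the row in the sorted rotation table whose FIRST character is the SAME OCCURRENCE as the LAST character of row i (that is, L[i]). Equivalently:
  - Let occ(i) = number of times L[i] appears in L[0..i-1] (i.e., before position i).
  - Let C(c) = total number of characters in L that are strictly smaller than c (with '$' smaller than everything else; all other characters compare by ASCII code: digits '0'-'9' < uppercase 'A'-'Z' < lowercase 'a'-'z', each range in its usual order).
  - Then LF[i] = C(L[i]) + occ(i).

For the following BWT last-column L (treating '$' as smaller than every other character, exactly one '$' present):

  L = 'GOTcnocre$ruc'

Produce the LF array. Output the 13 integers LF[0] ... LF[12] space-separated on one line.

Char counts: '$':1, 'G':1, 'O':1, 'T':1, 'c':3, 'e':1, 'n':1, 'o':1, 'r':2, 'u':1
C (first-col start): C('$')=0, C('G')=1, C('O')=2, C('T')=3, C('c')=4, C('e')=7, C('n')=8, C('o')=9, C('r')=10, C('u')=12
L[0]='G': occ=0, LF[0]=C('G')+0=1+0=1
L[1]='O': occ=0, LF[1]=C('O')+0=2+0=2
L[2]='T': occ=0, LF[2]=C('T')+0=3+0=3
L[3]='c': occ=0, LF[3]=C('c')+0=4+0=4
L[4]='n': occ=0, LF[4]=C('n')+0=8+0=8
L[5]='o': occ=0, LF[5]=C('o')+0=9+0=9
L[6]='c': occ=1, LF[6]=C('c')+1=4+1=5
L[7]='r': occ=0, LF[7]=C('r')+0=10+0=10
L[8]='e': occ=0, LF[8]=C('e')+0=7+0=7
L[9]='$': occ=0, LF[9]=C('$')+0=0+0=0
L[10]='r': occ=1, LF[10]=C('r')+1=10+1=11
L[11]='u': occ=0, LF[11]=C('u')+0=12+0=12
L[12]='c': occ=2, LF[12]=C('c')+2=4+2=6

Answer: 1 2 3 4 8 9 5 10 7 0 11 12 6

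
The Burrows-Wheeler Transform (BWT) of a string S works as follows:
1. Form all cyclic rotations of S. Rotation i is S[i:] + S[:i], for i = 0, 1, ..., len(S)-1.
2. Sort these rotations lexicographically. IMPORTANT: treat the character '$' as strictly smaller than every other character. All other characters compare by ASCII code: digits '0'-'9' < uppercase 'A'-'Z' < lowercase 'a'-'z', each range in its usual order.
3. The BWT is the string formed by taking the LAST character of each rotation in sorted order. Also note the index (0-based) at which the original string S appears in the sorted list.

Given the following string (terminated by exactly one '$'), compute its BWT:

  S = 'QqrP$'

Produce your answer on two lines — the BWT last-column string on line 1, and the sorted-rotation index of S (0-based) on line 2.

Answer: Pr$Qq
2

Derivation:
All 5 rotations (rotation i = S[i:]+S[:i]):
  rot[0] = QqrP$
  rot[1] = qrP$Q
  rot[2] = rP$Qq
  rot[3] = P$Qqr
  rot[4] = $QqrP
Sorted (with $ < everything):
  sorted[0] = $QqrP  (last char: 'P')
  sorted[1] = P$Qqr  (last char: 'r')
  sorted[2] = QqrP$  (last char: '$')
  sorted[3] = qrP$Q  (last char: 'Q')
  sorted[4] = rP$Qq  (last char: 'q')
Last column: Pr$Qq
Original string S is at sorted index 2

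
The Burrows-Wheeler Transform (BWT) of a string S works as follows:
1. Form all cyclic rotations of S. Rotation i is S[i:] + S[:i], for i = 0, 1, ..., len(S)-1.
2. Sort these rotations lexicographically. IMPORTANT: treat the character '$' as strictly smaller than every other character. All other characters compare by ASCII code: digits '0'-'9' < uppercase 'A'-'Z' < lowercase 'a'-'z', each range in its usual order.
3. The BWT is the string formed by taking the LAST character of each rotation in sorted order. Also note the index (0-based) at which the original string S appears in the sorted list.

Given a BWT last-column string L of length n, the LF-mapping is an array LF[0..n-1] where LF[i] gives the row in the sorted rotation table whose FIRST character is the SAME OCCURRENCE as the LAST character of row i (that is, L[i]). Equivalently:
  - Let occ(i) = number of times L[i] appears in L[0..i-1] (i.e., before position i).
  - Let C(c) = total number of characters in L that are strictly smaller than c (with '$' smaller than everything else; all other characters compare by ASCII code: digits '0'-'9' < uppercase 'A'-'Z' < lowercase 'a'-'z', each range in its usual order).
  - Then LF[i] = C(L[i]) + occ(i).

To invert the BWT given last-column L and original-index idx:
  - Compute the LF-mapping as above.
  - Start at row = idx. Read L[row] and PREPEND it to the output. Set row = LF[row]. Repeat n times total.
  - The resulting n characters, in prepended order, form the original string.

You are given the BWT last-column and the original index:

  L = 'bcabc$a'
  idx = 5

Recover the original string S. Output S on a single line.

Answer: caacbb$

Derivation:
LF mapping: 3 5 1 4 6 0 2
Walk LF starting at row 5, prepending L[row]:
  step 1: row=5, L[5]='$', prepend. Next row=LF[5]=0
  step 2: row=0, L[0]='b', prepend. Next row=LF[0]=3
  step 3: row=3, L[3]='b', prepend. Next row=LF[3]=4
  step 4: row=4, L[4]='c', prepend. Next row=LF[4]=6
  step 5: row=6, L[6]='a', prepend. Next row=LF[6]=2
  step 6: row=2, L[2]='a', prepend. Next row=LF[2]=1
  step 7: row=1, L[1]='c', prepend. Next row=LF[1]=5
Reversed output: caacbb$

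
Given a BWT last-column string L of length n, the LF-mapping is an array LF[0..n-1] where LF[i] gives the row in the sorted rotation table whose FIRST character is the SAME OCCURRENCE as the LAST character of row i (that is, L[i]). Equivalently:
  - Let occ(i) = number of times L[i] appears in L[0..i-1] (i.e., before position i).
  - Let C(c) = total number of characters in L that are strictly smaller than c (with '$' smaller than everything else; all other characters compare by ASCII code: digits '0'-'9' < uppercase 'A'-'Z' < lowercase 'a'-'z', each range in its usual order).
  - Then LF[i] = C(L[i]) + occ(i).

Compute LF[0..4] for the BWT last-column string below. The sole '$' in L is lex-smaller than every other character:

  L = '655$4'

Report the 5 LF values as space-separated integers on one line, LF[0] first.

Char counts: '$':1, '4':1, '5':2, '6':1
C (first-col start): C('$')=0, C('4')=1, C('5')=2, C('6')=4
L[0]='6': occ=0, LF[0]=C('6')+0=4+0=4
L[1]='5': occ=0, LF[1]=C('5')+0=2+0=2
L[2]='5': occ=1, LF[2]=C('5')+1=2+1=3
L[3]='$': occ=0, LF[3]=C('$')+0=0+0=0
L[4]='4': occ=0, LF[4]=C('4')+0=1+0=1

Answer: 4 2 3 0 1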